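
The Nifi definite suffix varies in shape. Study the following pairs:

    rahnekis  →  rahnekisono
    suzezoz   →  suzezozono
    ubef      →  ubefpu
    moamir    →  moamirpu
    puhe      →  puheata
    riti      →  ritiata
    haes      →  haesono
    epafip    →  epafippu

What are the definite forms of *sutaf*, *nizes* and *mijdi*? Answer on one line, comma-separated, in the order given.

The pattern is sibilance of the final sound: -ono when the stem ends in a sibilant (*rahnekis*, *suzezoz*, *haes*); -pu when the stem ends in a non-sibilant consonant (*ubef*, *moamir*, *epafip*); -ata when the stem ends in a vowel (*puhe*, *riti*).
*sutaf*: final sound = /f/, a non-sibilant consonant → -pu → *sutafpu*.
Since the final sound of *nizes* is /s/ (a sibilant), it takes -ono, giving *nizesono*.
The final sound of *mijdi* is /i/, which is a vowel, so the suffix is -ata, giving *mijdiata*.

sutafpu, nizesono, mijdiata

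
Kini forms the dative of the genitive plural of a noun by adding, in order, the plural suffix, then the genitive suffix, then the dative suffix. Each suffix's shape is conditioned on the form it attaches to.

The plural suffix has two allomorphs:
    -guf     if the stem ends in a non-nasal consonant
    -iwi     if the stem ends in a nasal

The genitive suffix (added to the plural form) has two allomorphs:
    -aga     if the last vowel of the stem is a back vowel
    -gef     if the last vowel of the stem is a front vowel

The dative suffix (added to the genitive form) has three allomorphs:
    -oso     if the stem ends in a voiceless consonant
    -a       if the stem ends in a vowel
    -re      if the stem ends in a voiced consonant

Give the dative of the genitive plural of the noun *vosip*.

*vosip*: final consonant = /p/, non-nasal → -guf → *vosipguf*.
The plural form *vosipguf* — last vowel /u/ (a back vowel) → -aga → *vosipgufaga*.
The genitive form *vosipgufaga* — final sound /a/ (a vowel) → -a → *vosipgufagaa*.

vosipgufagaa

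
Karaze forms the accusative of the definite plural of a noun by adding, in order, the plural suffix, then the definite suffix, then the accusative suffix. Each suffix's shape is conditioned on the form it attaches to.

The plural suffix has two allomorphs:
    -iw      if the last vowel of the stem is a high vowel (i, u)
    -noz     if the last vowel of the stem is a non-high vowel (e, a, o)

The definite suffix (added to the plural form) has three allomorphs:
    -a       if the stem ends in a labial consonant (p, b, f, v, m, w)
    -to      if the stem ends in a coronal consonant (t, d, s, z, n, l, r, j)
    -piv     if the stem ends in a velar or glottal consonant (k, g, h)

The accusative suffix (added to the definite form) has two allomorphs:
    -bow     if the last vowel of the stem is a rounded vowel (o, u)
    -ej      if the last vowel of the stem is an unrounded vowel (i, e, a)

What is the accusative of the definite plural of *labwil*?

*labwil*: last vowel = /i/, a high vowel → -iw → *labwiliw*.
The plural form *labwiliw* — final consonant /w/ (labial) → -a → *labwiliwa*.
Since the last vowel of the definite form *labwiliwa* is /a/ (an unrounded vowel), it takes -ej, giving *labwiliwaej*.

labwiliwaej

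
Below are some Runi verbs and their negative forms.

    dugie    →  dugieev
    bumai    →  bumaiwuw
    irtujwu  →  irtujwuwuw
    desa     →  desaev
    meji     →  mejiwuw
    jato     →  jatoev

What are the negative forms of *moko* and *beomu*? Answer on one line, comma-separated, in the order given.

Looking at the last vowel of each stem: -wuw when the last vowel of the stem is a high vowel (*bumai*, *irtujwu*, *meji*); -ev when the last vowel of the stem is a non-high vowel (*dugie*, *desa*, *jato*).
*moko*: last vowel = /o/, a non-high vowel → -ev → *mokoev*.
*beomu* — last vowel /u/ (a high vowel) → -wuw → *beomuwuw*.

mokoev, beomuwuw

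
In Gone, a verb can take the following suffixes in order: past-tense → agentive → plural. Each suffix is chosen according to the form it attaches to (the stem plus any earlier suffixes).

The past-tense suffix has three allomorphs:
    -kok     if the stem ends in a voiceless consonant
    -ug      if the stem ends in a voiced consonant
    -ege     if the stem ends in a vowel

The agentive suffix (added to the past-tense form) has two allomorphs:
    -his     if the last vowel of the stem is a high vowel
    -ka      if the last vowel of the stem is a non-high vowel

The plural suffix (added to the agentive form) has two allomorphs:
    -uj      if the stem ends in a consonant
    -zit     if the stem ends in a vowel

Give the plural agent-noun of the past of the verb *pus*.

*pus* — final sound /s/ (a voiceless consonant) → -kok → *puskok*.
The past-tense form *puskok*: last vowel = /o/, a non-high vowel → -ka → *puskokka*.
The final sound of the agentive form *puskokka* is /a/, which is a vowel, so the plural suffix is -zit, giving *puskokkazit*.

puskokkazit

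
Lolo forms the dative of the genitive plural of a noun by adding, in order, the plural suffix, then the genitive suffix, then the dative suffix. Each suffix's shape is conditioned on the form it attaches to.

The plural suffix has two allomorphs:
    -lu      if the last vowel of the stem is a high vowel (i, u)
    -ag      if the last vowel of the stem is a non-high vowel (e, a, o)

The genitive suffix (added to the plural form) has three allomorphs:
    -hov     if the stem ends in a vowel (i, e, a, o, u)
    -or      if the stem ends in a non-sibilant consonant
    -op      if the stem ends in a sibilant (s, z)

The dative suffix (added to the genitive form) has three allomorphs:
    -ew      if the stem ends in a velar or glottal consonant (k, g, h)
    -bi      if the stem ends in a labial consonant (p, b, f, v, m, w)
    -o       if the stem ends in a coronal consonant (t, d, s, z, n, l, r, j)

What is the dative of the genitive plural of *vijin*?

vijinluhovbi

The last vowel of *vijin* is /i/, which is a high vowel, so the plural suffix is -lu, giving *vijinlu*.
The final sound of the plural form *vijinlu* is /u/, which is a vowel, so the genitive suffix is -hov, giving *vijinluhov*.
The genitive form *vijinluhov*: final consonant = /v/, labial → -bi → *vijinluhovbi*.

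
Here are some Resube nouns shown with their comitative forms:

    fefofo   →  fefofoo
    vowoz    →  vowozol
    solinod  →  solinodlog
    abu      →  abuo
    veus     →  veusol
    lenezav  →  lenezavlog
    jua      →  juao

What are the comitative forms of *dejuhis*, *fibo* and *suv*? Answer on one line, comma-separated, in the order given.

The suffix is conditioned by the final sound: -ol when the stem ends in a sibilant (*vowoz*, *veus*); -log when the stem ends in a non-sibilant consonant (*solinod*, *lenezav*); -o when the stem ends in a vowel (*fefofo*, *abu*, *jua*).
*dejuhis*: final sound = /s/, a sibilant → -ol → *dejuhisol*.
The final sound of *fibo* is /o/, which is a vowel, so the suffix is -o, giving *fiboo*.
*suv* — final sound /v/ (a non-sibilant consonant) → -log → *suvlog*.

dejuhisol, fiboo, suvlog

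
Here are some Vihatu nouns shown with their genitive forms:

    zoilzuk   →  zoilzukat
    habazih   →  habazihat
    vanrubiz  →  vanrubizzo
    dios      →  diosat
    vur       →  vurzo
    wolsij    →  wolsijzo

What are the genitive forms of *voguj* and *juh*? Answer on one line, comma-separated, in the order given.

The pattern is voicing of the final consonant: -at when the stem ends in a voiceless consonant (*zoilzuk*, *habazih*, *dios*); -zo when the stem ends in a voiced consonant (*vanrubiz*, *vur*, *wolsij*).
The final consonant of *voguj* is /j/, which is voiced, so the suffix is -zo, giving *vogujzo*.
Since the final consonant of *juh* is /h/ (voiceless), it takes -at, giving *juhat*.

vogujzo, juhat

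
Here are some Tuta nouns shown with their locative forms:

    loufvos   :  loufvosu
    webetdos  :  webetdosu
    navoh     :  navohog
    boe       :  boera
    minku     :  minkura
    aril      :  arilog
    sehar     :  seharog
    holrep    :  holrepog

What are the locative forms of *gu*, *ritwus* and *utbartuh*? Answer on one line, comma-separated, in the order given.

gura, ritwusu, utbartuhog

The alternation tracks the final sound of the stem — -u when the stem ends in a sibilant (*loufvos*, *webetdos*); -og when the stem ends in a non-sibilant consonant (*navoh*, *aril*, *sehar*, *holrep*); -ra when the stem ends in a vowel (*boe*, *minku*).
*gu* — final sound /u/ (a vowel) → -ra → *gura*.
Since the final sound of *ritwus* is /s/ (a sibilant), it takes -u, giving *ritwusu*.
The final sound of *utbartuh* is /h/, which is a non-sibilant consonant, so the suffix is -og, giving *utbartuhog*.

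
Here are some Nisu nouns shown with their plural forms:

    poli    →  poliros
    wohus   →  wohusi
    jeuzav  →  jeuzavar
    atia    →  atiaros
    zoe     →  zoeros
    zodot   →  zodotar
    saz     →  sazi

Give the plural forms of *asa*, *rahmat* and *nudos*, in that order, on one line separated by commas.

asaros, rahmatar, nudosi

The pattern is sibilance of the final sound: -i when the stem ends in a sibilant (*wohus*, *saz*); -ar when the stem ends in a non-sibilant consonant (*jeuzav*, *zodot*); -ros when the stem ends in a vowel (*poli*, *atia*, *zoe*).
The final sound of *asa* is /a/, which is a vowel, so the suffix is -ros, giving *asaros*.
The final sound of *rahmat* is /t/, which is a non-sibilant consonant, so the suffix is -ar, giving *rahmatar*.
The final sound of *nudos* is /s/, which is a sibilant, so the suffix is -i, giving *nudosi*.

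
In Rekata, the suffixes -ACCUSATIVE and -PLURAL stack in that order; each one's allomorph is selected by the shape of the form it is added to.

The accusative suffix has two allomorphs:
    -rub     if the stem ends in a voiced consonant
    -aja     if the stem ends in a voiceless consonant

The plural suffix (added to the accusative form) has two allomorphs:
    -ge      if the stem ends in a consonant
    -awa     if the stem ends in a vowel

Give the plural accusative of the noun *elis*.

The final consonant of *elis* is /s/, which is voiceless, so the accusative suffix is -aja, giving *elisaja*.
Since the final sound of the accusative form *elisaja* is /a/ (a vowel), it takes -awa, giving *elisajaawa*.

elisajaawa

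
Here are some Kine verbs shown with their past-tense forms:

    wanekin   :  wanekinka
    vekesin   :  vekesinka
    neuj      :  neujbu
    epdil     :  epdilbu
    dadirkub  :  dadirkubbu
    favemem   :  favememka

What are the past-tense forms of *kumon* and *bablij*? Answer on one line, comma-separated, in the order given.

kumonka, bablijbu

The pattern is nasality of the final consonant: -ka when the stem ends in a nasal (*wanekin*, *vekesin*, *favemem*); -bu when the stem ends in a non-nasal consonant (*neuj*, *epdil*, *dadirkub*).
Since the final consonant of *kumon* is /n/ (a nasal), it takes -ka, giving *kumonka*.
Since the final consonant of *bablij* is /j/ (non-nasal), it takes -bu, giving *bablijbu*.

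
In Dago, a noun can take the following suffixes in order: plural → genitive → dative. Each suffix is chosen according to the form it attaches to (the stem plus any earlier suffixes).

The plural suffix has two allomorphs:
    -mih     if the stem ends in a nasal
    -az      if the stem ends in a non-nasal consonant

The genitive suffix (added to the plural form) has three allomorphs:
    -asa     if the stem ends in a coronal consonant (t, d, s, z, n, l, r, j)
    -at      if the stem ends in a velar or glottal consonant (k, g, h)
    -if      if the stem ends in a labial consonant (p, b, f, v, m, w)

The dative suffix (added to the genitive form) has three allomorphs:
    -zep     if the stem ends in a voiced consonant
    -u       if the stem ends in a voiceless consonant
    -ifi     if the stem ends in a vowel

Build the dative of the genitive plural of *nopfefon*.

nopfefonmihatu

The final consonant of *nopfefon* is /n/, which is a nasal, so the plural suffix is -mih, giving *nopfefonmih*.
The final consonant of the plural form *nopfefonmih* is /h/, which is velar/glottal, so the genitive suffix is -at, giving *nopfefonmihat*.
Since the final sound of the genitive form *nopfefonmihat* is /t/ (a voiceless consonant), it takes -u, giving *nopfefonmihatu*.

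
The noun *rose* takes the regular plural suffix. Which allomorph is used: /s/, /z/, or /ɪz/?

The stem *rose* ends in a sibilant (/s, z, ʃ, ʒ, tʃ, dʒ/).
The plural suffix surfaces as /ɪz/ after sibilants, /s/ after other voiceless consonants, and /z/ after other voiced sounds.
So the plural -s on *rose* is pronounced /ɪz/.

/ɪz/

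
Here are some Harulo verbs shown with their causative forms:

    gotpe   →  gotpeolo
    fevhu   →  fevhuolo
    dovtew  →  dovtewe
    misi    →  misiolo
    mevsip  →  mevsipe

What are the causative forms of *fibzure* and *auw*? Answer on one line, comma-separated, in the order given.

fibzureolo, auwe

Looking at the final sound of each stem: -e when the stem ends in a consonant (*dovtew*, *mevsip*); -olo when the stem ends in a vowel (*gotpe*, *fevhu*, *misi*).
Since the final sound of *fibzure* is /e/ (a vowel), it takes -olo, giving *fibzureolo*.
Since the final sound of *auw* is /w/ (a consonant), it takes -e, giving *auwe*.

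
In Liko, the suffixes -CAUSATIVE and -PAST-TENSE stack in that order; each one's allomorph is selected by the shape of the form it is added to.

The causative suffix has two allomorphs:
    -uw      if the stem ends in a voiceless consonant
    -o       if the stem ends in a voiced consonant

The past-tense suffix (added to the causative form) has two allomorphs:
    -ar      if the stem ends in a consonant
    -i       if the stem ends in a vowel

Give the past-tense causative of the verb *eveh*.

Since the final consonant of *eveh* is /h/ (voiceless), it takes -uw, giving *evehuw*.
The causative form *evehuw*: final sound = /w/, a consonant → -ar → *evehuwar*.

evehuwar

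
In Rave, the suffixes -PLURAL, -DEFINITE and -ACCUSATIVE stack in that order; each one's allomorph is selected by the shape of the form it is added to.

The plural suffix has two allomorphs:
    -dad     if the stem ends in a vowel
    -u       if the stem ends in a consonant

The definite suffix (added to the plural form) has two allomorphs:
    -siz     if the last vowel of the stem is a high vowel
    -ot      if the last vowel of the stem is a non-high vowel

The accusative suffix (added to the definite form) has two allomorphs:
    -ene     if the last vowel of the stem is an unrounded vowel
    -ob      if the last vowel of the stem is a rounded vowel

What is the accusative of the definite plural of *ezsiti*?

ezsitidadotob

Since the final sound of *ezsiti* is /i/ (a vowel), it takes -dad, giving *ezsitidad*.
The plural form *ezsitidad*: last vowel = /a/, a non-high vowel → -ot → *ezsitidadot*.
The last vowel of the definite form *ezsitidadot* is /o/, which is a rounded vowel, so the accusative suffix is -ob, giving *ezsitidadotob*.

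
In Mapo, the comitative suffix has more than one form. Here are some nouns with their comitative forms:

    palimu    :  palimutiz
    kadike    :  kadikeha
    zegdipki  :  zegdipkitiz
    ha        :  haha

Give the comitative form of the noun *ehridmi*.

The alternation tracks the last vowel of the stem — -tiz when the last vowel of the stem is a high vowel (*palimu*, *zegdipki*); -ha when the last vowel of the stem is a non-high vowel (*kadike*, *ha*).
Since the last vowel of *ehridmi* is /i/ (a high vowel), it takes -tiz, giving *ehridmitiz*.

ehridmitiz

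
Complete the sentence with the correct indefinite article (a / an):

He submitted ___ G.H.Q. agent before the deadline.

The indefinite article is chosen by the initial *sound* of the following word, not its spelling.
The initialism *G.H.Q.* is read letter by letter; the first letter, G, is pronounced /dʒiː/, which begins with a consonant sound.
So the article is *a*: He submitted a G.H.Q. agent before the deadline.

a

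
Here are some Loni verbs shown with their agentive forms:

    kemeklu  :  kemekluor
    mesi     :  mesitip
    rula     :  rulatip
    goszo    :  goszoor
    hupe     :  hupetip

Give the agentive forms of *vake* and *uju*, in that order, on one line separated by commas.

The alternation tracks the last vowel of the stem — -or when the last vowel of the stem is a rounded vowel (*kemeklu*, *goszo*); -tip when the last vowel of the stem is an unrounded vowel (*mesi*, *rula*, *hupe*).
The last vowel of *vake* is /e/, which is an unrounded vowel, so the suffix is -tip, giving *vaketip*.
*uju*: last vowel = /u/, a rounded vowel → -or → *ujuor*.

vaketip, ujuor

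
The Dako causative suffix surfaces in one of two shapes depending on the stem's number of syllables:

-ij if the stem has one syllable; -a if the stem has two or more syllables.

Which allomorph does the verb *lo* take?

With one syllable, *lo* takes -ij.

-ij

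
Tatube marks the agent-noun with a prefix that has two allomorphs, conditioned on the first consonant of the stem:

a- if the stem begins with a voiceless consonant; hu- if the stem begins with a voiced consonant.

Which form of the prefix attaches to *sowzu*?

The first consonant of *sowzu* is /s/, which is voiceless, so the prefix is a-.

a-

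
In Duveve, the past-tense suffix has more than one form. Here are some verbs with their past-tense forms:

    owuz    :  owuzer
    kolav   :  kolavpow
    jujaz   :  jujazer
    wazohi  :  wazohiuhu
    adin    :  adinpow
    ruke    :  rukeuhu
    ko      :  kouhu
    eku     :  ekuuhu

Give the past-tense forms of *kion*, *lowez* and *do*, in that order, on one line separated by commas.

kionpow, lowezer, douhu

The alternation tracks the final sound of the stem — -er when the stem ends in a sibilant (*owuz*, *jujaz*); -pow when the stem ends in a non-sibilant consonant (*kolav*, *adin*); -uhu when the stem ends in a vowel (*wazohi*, *ruke*, *ko*, *eku*).
*kion*: final sound = /n/, a non-sibilant consonant → -pow → *kionpow*.
The final sound of *lowez* is /z/, which is a sibilant, so the suffix is -er, giving *lowezer*.
The final sound of *do* is /o/, which is a vowel, so the suffix is -uhu, giving *douhu*.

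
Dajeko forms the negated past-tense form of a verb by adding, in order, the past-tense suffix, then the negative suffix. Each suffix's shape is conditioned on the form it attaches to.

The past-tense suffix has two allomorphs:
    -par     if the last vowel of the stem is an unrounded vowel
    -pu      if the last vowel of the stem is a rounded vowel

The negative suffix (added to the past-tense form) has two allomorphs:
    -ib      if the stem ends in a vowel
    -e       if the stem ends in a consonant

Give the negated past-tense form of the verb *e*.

*e* — last vowel /e/ (an unrounded vowel) → -par → *epar*.
Since the final sound of the past-tense form *epar* is /r/ (a consonant), it takes -e, giving *epare*.

epare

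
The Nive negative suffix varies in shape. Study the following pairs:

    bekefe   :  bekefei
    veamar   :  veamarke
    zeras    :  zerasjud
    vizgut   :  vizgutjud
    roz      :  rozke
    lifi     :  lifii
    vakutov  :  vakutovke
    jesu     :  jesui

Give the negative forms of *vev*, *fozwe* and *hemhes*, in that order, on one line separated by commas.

The pattern is voicing of the final sound: -jud when the stem ends in a voiceless consonant (*zeras*, *vizgut*); -ke when the stem ends in a voiced consonant (*veamar*, *roz*, *vakutov*); -i when the stem ends in a vowel (*bekefe*, *lifi*, *jesu*).
*vev* — final sound /v/ (a voiced consonant) → -ke → *vevke*.
*fozwe*: final sound = /e/, a vowel → -i → *fozwei*.
Since the final sound of *hemhes* is /s/ (a voiceless consonant), it takes -jud, giving *hemhesjud*.

vevke, fozwei, hemhesjud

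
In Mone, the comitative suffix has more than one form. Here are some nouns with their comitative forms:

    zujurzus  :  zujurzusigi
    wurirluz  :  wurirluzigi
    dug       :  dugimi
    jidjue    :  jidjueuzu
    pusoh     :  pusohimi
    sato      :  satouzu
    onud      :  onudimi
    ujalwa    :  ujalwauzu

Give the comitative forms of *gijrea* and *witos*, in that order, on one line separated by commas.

The suffix is conditioned by the final sound: -igi when the stem ends in a sibilant (*zujurzus*, *wurirluz*); -imi when the stem ends in a non-sibilant consonant (*dug*, *pusoh*, *onud*); -uzu when the stem ends in a vowel (*jidjue*, *sato*, *ujalwa*).
The final sound of *gijrea* is /a/, which is a vowel, so the suffix is -uzu, giving *gijreauzu*.
Since the final sound of *witos* is /s/ (a sibilant), it takes -igi, giving *witosigi*.

gijreauzu, witosigi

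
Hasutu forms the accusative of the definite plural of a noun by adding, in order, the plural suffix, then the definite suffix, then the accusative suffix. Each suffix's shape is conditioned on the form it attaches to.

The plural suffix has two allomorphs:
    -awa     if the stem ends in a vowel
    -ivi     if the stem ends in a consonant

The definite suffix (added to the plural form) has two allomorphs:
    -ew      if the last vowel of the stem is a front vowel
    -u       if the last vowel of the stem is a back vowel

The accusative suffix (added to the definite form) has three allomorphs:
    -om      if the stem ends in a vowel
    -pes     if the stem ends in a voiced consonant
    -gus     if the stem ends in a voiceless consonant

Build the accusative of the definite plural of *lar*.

Since the final sound of *lar* is /r/ (a consonant), it takes -ivi, giving *larivi*.
The plural form *larivi* — last vowel /i/ (a front vowel) → -ew → *lariview*.
Since the final sound of the definite form *lariview* is /w/ (a voiced consonant), it takes -pes, giving *lariviewpes*.

lariviewpes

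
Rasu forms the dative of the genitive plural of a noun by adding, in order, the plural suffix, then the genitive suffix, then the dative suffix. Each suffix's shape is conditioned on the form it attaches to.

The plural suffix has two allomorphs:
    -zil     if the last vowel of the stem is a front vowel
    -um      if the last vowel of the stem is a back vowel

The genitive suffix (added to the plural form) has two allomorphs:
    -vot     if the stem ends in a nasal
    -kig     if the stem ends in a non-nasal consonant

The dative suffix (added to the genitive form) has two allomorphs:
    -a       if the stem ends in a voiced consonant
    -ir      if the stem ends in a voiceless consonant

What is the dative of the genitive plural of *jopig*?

jopigzilkiga

*jopig* — last vowel /i/ (a front vowel) → -zil → *jopigzil*.
The plural form *jopigzil* — final consonant /l/ (non-nasal) → -kig → *jopigzilkig*.
The genitive form *jopigzilkig* — final consonant /g/ (voiced) → -a → *jopigzilkiga*.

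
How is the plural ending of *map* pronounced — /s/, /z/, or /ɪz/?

The stem *map* ends in a voiceless non-sibilant consonant.
The plural suffix surfaces as /ɪz/ after sibilants, /s/ after other voiceless consonants, and /z/ after other voiced sounds.
So the plural -s on *map* is pronounced /s/.

/s/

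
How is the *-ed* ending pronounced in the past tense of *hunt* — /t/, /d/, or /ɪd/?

The stem *hunt* ends in /t/ or /d/.
The -ed suffix is realized as /ɪd/ after /t, d/; as /t/ after other voiceless consonants; and as /d/ after other voiced sounds.
So -ed on *hunt* is pronounced /ɪd/.

/ɪd/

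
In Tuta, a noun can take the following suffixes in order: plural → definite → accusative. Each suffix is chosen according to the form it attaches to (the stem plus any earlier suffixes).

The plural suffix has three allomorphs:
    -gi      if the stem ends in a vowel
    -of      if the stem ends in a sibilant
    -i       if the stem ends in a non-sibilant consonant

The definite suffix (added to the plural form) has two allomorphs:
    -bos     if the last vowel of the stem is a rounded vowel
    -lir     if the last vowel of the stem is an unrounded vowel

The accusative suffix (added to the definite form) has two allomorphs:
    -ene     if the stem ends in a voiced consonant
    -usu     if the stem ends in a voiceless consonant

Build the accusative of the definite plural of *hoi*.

hoigilirene

*hoi*: final sound = /i/, a vowel → -gi → *hoigi*.
The last vowel of the plural form *hoigi* is /i/, which is an unrounded vowel, so the definite suffix is -lir, giving *hoigilir*.
The definite form *hoigilir*: final consonant = /r/, voiced → -ene → *hoigilirene*.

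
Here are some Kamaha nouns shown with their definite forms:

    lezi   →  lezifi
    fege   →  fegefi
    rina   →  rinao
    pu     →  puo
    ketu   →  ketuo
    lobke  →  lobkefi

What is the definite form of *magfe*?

The suffix is conditioned by the last vowel: -fi when the last vowel of the stem is a front vowel (*lezi*, *fege*, *lobke*); -o when the last vowel of the stem is a back vowel (*rina*, *pu*, *ketu*).
*magfe* — last vowel /e/ (a front vowel) → -fi → *magfefi*.

magfefi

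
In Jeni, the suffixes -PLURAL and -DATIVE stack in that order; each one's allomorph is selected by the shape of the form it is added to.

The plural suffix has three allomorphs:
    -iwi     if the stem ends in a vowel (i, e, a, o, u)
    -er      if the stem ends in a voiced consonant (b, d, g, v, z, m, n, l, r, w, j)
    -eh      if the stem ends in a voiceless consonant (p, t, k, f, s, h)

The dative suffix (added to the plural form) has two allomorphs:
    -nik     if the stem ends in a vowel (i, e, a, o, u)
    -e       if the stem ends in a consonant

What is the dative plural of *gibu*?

gibuiwinik

Since the final sound of *gibu* is /u/ (a vowel), it takes -iwi, giving *gibuiwi*.
The final sound of the plural form *gibuiwi* is /i/, which is a vowel, so the dative suffix is -nik, giving *gibuiwinik*.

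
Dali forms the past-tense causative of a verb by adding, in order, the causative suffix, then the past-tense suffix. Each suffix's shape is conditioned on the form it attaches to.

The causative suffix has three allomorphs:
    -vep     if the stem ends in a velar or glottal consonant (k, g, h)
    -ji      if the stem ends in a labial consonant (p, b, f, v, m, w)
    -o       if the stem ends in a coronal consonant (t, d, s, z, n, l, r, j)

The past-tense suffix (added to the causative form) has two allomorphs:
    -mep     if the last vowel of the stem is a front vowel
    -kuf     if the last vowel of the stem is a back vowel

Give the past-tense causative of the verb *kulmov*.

kulmovjimep

*kulmov* — final consonant /v/ (labial) → -ji → *kulmovji*.
The causative form *kulmovji* — last vowel /i/ (a front vowel) → -mep → *kulmovjimep*.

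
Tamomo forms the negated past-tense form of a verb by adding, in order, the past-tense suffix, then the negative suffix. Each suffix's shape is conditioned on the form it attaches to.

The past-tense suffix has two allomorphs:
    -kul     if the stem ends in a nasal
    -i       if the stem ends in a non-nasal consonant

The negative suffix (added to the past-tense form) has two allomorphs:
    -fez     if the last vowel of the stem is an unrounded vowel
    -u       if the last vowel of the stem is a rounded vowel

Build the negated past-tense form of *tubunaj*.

The final consonant of *tubunaj* is /j/, which is non-nasal, so the past-tense suffix is -i, giving *tubunaji*.
The past-tense form *tubunaji* — last vowel /i/ (an unrounded vowel) → -fez → *tubunajifez*.

tubunajifez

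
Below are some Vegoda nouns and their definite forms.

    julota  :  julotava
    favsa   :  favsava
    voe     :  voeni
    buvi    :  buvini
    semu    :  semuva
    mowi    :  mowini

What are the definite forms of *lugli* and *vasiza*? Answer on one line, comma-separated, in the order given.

The pattern is front/back vowel harmony: -ni when the last vowel of the stem is a front vowel (*voe*, *buvi*, *mowi*); -va when the last vowel of the stem is a back vowel (*julota*, *favsa*, *semu*).
Since the last vowel of *lugli* is /i/ (a front vowel), it takes -ni, giving *luglini*.
*vasiza* — last vowel /a/ (a back vowel) → -va → *vasizava*.

luglini, vasizava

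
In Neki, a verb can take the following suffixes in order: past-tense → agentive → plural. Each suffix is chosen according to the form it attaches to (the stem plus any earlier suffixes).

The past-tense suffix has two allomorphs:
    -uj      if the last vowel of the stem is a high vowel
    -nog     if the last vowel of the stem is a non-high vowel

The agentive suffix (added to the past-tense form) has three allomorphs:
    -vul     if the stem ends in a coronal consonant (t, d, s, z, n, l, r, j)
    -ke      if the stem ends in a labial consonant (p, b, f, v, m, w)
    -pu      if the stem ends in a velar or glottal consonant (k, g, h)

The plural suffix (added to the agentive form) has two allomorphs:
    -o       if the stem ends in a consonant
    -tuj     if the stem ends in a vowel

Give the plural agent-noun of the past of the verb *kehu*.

kehuujvulo

*kehu* — last vowel /u/ (a high vowel) → -uj → *kehuuj*.
The past-tense form *kehuuj* — final consonant /j/ (coronal) → -vul → *kehuujvul*.
Since the final sound of the agentive form *kehuujvul* is /l/ (a consonant), it takes -o, giving *kehuujvulo*.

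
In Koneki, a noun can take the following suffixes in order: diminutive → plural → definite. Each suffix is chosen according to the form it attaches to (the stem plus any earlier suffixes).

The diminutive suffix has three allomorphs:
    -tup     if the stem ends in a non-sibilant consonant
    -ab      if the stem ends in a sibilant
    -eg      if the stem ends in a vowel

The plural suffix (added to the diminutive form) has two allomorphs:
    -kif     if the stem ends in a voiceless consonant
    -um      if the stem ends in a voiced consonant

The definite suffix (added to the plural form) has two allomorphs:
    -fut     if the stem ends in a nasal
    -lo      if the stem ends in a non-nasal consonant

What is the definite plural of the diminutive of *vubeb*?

vubebtupkiflo

*vubeb*: final sound = /b/, a non-sibilant consonant → -tup → *vubebtup*.
The diminutive form *vubebtup* — final consonant /p/ (voiceless) → -kif → *vubebtupkif*.
The final consonant of the plural form *vubebtupkif* is /f/, which is non-nasal, so the definite suffix is -lo, giving *vubebtupkiflo*.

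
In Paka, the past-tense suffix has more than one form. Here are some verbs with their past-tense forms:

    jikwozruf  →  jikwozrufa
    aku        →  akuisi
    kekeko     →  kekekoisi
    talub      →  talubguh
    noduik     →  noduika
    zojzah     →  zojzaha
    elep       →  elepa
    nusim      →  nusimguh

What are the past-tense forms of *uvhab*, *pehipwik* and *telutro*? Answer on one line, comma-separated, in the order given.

Looking at the final sound of each stem: -a when the stem ends in a voiceless consonant (*jikwozruf*, *noduik*, *zojzah*, *elep*); -guh when the stem ends in a voiced consonant (*talub*, *nusim*); -isi when the stem ends in a vowel (*aku*, *kekeko*).
Since the final sound of *uvhab* is /b/ (a voiced consonant), it takes -guh, giving *uvhabguh*.
*pehipwik*: final sound = /k/, a voiceless consonant → -a → *pehipwika*.
The final sound of *telutro* is /o/, which is a vowel, so the suffix is -isi, giving *telutroisi*.

uvhabguh, pehipwika, telutroisi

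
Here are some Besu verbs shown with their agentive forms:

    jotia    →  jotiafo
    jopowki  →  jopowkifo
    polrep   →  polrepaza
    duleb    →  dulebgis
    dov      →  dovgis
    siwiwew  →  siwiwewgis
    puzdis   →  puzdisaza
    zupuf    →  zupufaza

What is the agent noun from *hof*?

The pattern is voicing of the final sound: -aza when the stem ends in a voiceless consonant (*polrep*, *puzdis*, *zupuf*); -gis when the stem ends in a voiced consonant (*duleb*, *dov*, *siwiwew*); -fo when the stem ends in a vowel (*jotia*, *jopowki*).
The final sound of *hof* is /f/, which is a voiceless consonant, so the suffix is -aza, giving *hofaza*.

hofaza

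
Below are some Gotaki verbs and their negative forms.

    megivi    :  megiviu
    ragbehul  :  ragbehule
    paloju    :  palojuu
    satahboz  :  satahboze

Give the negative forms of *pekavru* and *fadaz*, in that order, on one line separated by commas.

The pattern is consonant vs. vowel: -e when the stem ends in a consonant (*ragbehul*, *satahboz*); -u when the stem ends in a vowel (*megivi*, *paloju*).
*pekavru* — final sound /u/ (a vowel) → -u → *pekavruu*.
Since the final sound of *fadaz* is /z/ (a consonant), it takes -e, giving *fadaze*.

pekavruu, fadaze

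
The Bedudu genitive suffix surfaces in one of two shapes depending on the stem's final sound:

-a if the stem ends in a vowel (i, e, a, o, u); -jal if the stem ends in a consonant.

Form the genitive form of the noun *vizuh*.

vizuhjal

The final sound of *vizuh* is /h/, which is a consonant, so the suffix is -jal, giving *vizuhjal*.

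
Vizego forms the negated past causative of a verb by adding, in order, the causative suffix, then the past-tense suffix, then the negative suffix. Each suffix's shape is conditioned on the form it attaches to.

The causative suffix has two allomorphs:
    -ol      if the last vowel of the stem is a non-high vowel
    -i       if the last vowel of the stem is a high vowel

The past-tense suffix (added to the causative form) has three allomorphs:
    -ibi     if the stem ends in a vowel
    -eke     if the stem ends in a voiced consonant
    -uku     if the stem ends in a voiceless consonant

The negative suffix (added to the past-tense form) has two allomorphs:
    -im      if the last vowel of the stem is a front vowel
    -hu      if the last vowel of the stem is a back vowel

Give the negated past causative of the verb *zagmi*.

zagmiiibiim

Since the last vowel of *zagmi* is /i/ (a high vowel), it takes -i, giving *zagmii*.
The final sound of the causative form *zagmii* is /i/, which is a vowel, so the past-tense suffix is -ibi, giving *zagmiiibi*.
The last vowel of the past-tense form *zagmiiibi* is /i/, which is a front vowel, so the negative suffix is -im, giving *zagmiiibiim*.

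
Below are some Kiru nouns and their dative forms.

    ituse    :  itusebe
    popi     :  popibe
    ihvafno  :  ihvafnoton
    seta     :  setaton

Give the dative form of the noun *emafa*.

Looking at the last vowel of each stem: -be when the last vowel of the stem is a front vowel (*ituse*, *popi*); -ton when the last vowel of the stem is a back vowel (*ihvafno*, *seta*).
*emafa* — last vowel /a/ (a back vowel) → -ton → *emafaton*.

emafaton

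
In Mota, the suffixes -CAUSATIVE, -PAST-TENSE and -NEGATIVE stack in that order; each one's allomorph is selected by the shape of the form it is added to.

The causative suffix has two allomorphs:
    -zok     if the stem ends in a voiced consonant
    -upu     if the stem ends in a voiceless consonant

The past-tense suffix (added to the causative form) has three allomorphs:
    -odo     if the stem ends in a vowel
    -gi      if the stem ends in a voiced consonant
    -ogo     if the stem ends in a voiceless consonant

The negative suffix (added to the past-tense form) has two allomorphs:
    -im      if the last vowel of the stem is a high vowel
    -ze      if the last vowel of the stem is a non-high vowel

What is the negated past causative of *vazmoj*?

Since the final consonant of *vazmoj* is /j/ (voiced), it takes -zok, giving *vazmojzok*.
The causative form *vazmojzok* — final sound /k/ (a voiceless consonant) → -ogo → *vazmojzokogo*.
Since the last vowel of the past-tense form *vazmojzokogo* is /o/ (a non-high vowel), it takes -ze, giving *vazmojzokogoze*.

vazmojzokogoze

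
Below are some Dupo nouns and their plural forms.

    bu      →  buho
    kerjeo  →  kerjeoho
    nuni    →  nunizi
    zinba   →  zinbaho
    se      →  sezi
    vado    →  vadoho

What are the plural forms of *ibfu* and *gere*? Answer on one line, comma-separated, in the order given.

The pattern is front/back vowel harmony: -zi when the last vowel of the stem is a front vowel (*nuni*, *se*); -ho when the last vowel of the stem is a back vowel (*bu*, *kerjeo*, *zinba*, *vado*).
*ibfu*: last vowel = /u/, a back vowel → -ho → *ibfuho*.
*gere* — last vowel /e/ (a front vowel) → -zi → *gerezi*.

ibfuho, gerezi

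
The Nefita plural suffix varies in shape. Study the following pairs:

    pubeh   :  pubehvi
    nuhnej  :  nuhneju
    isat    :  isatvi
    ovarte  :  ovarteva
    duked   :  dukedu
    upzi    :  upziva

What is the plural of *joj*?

joju

Looking at the final sound of each stem: -vi when the stem ends in a voiceless consonant (*pubeh*, *isat*); -u when the stem ends in a voiced consonant (*nuhnej*, *duked*); -va when the stem ends in a vowel (*ovarte*, *upzi*).
*joj*: final sound = /j/, a voiced consonant → -u → *joju*.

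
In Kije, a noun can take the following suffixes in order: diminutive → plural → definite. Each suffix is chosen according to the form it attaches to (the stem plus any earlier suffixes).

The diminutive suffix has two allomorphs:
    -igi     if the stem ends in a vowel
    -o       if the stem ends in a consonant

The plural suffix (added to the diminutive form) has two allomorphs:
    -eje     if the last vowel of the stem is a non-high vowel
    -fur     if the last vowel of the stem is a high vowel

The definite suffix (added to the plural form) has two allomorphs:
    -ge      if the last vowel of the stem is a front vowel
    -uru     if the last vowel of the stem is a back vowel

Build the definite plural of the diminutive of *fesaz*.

fesazoejege

The final sound of *fesaz* is /z/, which is a consonant, so the diminutive suffix is -o, giving *fesazo*.
Since the last vowel of the diminutive form *fesazo* is /o/ (a non-high vowel), it takes -eje, giving *fesazoeje*.
The plural form *fesazoeje*: last vowel = /e/, a front vowel → -ge → *fesazoejege*.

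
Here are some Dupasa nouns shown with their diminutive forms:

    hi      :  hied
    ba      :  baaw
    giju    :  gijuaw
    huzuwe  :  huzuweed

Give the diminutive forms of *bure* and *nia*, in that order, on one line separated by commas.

bureed, niaaw

The suffix is conditioned by the last vowel: -ed when the last vowel of the stem is a front vowel (*hi*, *huzuwe*); -aw when the last vowel of the stem is a back vowel (*ba*, *giju*).
The last vowel of *bure* is /e/, which is a front vowel, so the suffix is -ed, giving *bureed*.
*nia* — last vowel /a/ (a back vowel) → -aw → *niaaw*.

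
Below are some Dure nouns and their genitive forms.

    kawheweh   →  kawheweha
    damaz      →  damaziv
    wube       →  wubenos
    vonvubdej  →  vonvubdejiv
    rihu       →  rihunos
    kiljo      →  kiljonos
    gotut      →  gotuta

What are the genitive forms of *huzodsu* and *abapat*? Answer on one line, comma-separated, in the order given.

The suffix is conditioned by the final sound: -a when the stem ends in a voiceless consonant (*kawheweh*, *gotut*); -iv when the stem ends in a voiced consonant (*damaz*, *vonvubdej*); -nos when the stem ends in a vowel (*wube*, *rihu*, *kiljo*).
*huzodsu*: final sound = /u/, a vowel → -nos → *huzodsunos*.
Since the final sound of *abapat* is /t/ (a voiceless consonant), it takes -a, giving *abapata*.

huzodsunos, abapata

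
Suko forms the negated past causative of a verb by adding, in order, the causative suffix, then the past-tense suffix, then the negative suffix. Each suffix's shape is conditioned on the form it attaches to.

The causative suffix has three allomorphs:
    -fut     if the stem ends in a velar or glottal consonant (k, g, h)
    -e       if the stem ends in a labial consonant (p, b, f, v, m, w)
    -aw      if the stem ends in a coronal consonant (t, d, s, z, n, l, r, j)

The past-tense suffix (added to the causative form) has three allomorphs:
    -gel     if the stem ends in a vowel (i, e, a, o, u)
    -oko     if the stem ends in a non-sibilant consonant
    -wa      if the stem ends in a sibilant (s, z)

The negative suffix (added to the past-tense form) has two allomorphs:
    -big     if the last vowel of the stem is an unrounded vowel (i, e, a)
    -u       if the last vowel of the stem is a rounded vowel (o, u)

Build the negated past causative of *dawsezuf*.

Since the final consonant of *dawsezuf* is /f/ (labial), it takes -e, giving *dawsezufe*.
The final sound of the causative form *dawsezufe* is /e/, which is a vowel, so the past-tense suffix is -gel, giving *dawsezufegel*.
The past-tense form *dawsezufegel* — last vowel /e/ (an unrounded vowel) → -big → *dawsezufegelbig*.

dawsezufegelbig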